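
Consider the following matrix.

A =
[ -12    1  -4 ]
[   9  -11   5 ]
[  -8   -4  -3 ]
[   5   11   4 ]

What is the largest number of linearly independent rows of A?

3

Row reduce to echelon form.
R2 ← R2 + (3/4)·R1: [0, -41/4, 2]
R3 ← R3 − (2/3)·R1: [0, -14/3, -1/3]
R4 ← R4 + (5/12)·R1: [0, 137/12, 7/3]
R3 ← R3 − (56/123)·R2: [0, 0, -51/41]
R4 ← R4 + (137/123)·R2: [0, 0, 187/41]
R4 ← R4 + (11/3)·R3: [0, 0, 0]
Echelon form has 3 nonzero rows, so rank(A) = 3.
The rank gives the maximum number of linearly independent rows: 3.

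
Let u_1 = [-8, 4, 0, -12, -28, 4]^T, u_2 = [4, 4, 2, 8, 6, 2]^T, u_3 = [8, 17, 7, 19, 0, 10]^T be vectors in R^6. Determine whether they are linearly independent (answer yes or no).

Form the matrix with these vectors as rows and row reduce.
R2 ← R2 + (1/2)·R1: [0, 6, 2, 2, -8, 4]
R3 ← R3 + R1: [0, 21, 7, 7, -28, 14]
R3 ← R3 − (7/2)·R2: [0, 0, 0, 0, 0, 0]
2 nonzero rows, so the 3 vectors span a space of dimension 2.
Since 2 < 3, the vectors are linearly dependent.

no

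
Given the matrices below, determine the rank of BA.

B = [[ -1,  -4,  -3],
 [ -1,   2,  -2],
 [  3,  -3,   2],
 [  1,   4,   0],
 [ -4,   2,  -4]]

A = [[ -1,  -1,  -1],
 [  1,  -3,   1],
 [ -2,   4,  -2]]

2

First compute BA:
[[  3,   1,   3],
 [  7, -13,   7],
 [-10,  14, -10],
 [  3, -13,   3],
 [ 14, -18,  14]]
Now row reduce the product.
R2 ← R2 − (7/3)·R1: [0, -46/3, 0]
R3 ← R3 + (10/3)·R1: [0, 52/3, 0]
R4 ← R4 − R1: [0, -14, 0]
R5 ← R5 − (14/3)·R1: [0, -68/3, 0]
R3 ← R3 + (26/23)·R2: [0, 0, 0]
R4 ← R4 − (21/23)·R2: [0, 0, 0]
R5 ← R5 − (34/23)·R2: [0, 0, 0]
2 nonzero rows, so rank(BA) = 2.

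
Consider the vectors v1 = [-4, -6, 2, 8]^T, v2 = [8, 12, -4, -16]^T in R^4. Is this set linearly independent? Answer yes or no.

no

Form the matrix with these vectors as rows and row reduce.
R2 ← R2 + (2)·R1: [0, 0, 0, 0]
1 nonzero row, so the 2 vectors span a space of dimension 1.
Since 1 < 2, the vectors are linearly dependent.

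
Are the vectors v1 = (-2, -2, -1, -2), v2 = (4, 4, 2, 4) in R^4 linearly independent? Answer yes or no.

Form the matrix with these vectors as rows and row reduce.
R2 ← R2 + (2)·R1: [0, 0, 0, 0]
1 nonzero row, so the 2 vectors span a space of dimension 1.
Since 1 < 2, the vectors are linearly dependent.

no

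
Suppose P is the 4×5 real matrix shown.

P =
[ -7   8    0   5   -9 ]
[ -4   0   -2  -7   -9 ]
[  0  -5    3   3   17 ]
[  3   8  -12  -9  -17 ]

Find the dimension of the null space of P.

1

Row reduce to echelon form.
R2 ← R2 − (4/7)·R1: [0, -32/7, -2, -69/7, -27/7]
R4 ← R4 + (3/7)·R1: [0, 80/7, -12, -48/7, -146/7]
R3 ← R3 − (35/32)·R2: [0, 0, 83/16, 441/32, 679/32]
R4 ← R4 + (5/2)·R2: [0, 0, -17, -63/2, -61/2]
R4 ← R4 + (272/83)·R3: [0, 0, 0, 1134/83, 3240/83]
4 nonzero rows, so rank(P) = 4.
P has 5 columns; by rank–nullity, nullity = 5 − 4 = 1.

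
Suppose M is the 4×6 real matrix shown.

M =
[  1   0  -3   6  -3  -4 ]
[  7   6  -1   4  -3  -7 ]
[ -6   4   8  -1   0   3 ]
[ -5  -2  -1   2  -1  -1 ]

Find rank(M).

Row reduce to echelon form.
R2 ← R2 − (7)·R1: [0, 6, 20, -38, 18, 21]
R3 ← R3 + (6)·R1: [0, 4, -10, 35, -18, -21]
R4 ← R4 + (5)·R1: [0, -2, -16, 32, -16, -21]
R3 ← R3 − (2/3)·R2: [0, 0, -70/3, 181/3, -30, -35]
R4 ← R4 + (1/3)·R2: [0, 0, -28/3, 58/3, -10, -14]
R4 ← R4 − (2/5)·R3: [0, 0, 0, -24/5, 2, 0]
Echelon form has 4 nonzero rows, so rank(M) = 4.

4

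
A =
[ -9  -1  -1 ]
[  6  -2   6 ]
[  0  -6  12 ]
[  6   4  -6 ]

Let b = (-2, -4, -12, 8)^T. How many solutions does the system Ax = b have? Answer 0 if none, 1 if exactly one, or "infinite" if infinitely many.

infinite

Row reduce the augmented matrix [A | b].
R2 ← R2 + (2/3)·R1: [0, -8/3, 16/3, -16/3]
R4 ← R4 + (2/3)·R1: [0, 10/3, -20/3, 20/3]
R3 ← R3 − (9/4)·R2: [0, 0, 0, 0]
R4 ← R4 + (5/4)·R2: [0, 0, 0, 0]
The echelon form has 2 nonzero rows, and every pivot lies in the first 3 columns, so rank(A) = rank([A|b]) = 2.
The system is consistent.
rank = 2 < 3 unknowns, so there are infinitely many solutions.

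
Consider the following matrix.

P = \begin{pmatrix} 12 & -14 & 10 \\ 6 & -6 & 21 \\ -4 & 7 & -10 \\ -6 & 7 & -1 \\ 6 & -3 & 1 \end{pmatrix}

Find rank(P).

Row reduce to echelon form.
R2 ← R2 − (1/2)·R1: [0, 1, 16]
R3 ← R3 + (1/3)·R1: [0, 7/3, -20/3]
R4 ← R4 + (1/2)·R1: [0, 0, 4]
R5 ← R5 − (1/2)·R1: [0, 4, -4]
R3 ← R3 − (7/3)·R2: [0, 0, -44]
R5 ← R5 − (4)·R2: [0, 0, -68]
R4 ← R4 + (1/11)·R3: [0, 0, 0]
R5 ← R5 − (17/11)·R3: [0, 0, 0]
Echelon form has 3 nonzero rows, so rank(P) = 3.

3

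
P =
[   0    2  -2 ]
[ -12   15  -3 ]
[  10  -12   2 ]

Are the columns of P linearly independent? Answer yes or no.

Row reduce P to echelon form.
Swap R1 ↔ R2
R3 ← R3 + (5/6)·R1: [0, 1/2, -1/2]
R3 ← R3 − (1/4)·R2: [0, 0, 0]
2 pivots among 3 columns.
Only 2 < 3 pivot columns, so the columns are linearly dependent.

no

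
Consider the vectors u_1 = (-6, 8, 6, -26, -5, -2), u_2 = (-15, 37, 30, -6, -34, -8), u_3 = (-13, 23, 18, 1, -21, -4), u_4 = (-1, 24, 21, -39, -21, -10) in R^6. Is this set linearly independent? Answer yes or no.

Form the matrix with these vectors as rows and row reduce.
R2 ← R2 − (5/2)·R1: [0, 17, 15, 59, -43/2, -3]
R3 ← R3 − (13/6)·R1: [0, 17/3, 5, 172/3, -61/6, 1/3]
R4 ← R4 − (1/6)·R1: [0, 68/3, 20, -104/3, -121/6, -29/3]
R3 ← R3 − (1/3)·R2: [0, 0, 0, 113/3, -3, 4/3]
R4 ← R4 − (4/3)·R2: [0, 0, 0, -340/3, 17/2, -17/3]
R4 ← R4 + (340/113)·R3: [0, 0, 0, 0, -119/226, -187/113]
4 nonzero rows, so the 4 vectors span a space of dimension 4.
Since 4 = 4, the vectors are linearly independent.

yes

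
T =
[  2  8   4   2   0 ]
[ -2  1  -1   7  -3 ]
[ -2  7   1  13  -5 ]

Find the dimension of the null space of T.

3

Row reduce to echelon form.
R2 ← R2 + R1: [0, 9, 3, 9, -3]
R3 ← R3 + R1: [0, 15, 5, 15, -5]
R3 ← R3 − (5/3)·R2: [0, 0, 0, 0, 0]
2 nonzero rows, so rank(T) = 2.
T has 5 columns; by rank–nullity, nullity = 5 − 2 = 3.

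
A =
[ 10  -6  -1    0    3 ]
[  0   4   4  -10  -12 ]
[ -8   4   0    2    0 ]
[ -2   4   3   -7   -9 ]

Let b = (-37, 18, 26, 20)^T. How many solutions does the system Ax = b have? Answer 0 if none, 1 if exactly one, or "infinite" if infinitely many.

infinite

Row reduce the augmented matrix [A | b].
R3 ← R3 + (4/5)·R1: [0, -4/5, -4/5, 2, 12/5, -18/5]
R4 ← R4 + (1/5)·R1: [0, 14/5, 14/5, -7, -42/5, 63/5]
R3 ← R3 + (1/5)·R2: [0, 0, 0, 0, 0, 0]
R4 ← R4 − (7/10)·R2: [0, 0, 0, 0, 0, 0]
The echelon form has 2 nonzero rows, and every pivot lies in the first 5 columns, so rank(A) = rank([A|b]) = 2.
The system is consistent.
rank = 2 < 5 unknowns, so there are infinitely many solutions.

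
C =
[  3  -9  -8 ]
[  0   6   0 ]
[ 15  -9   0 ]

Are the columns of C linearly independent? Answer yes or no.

yes

Row reduce C to echelon form.
R3 ← R3 − (5)·R1: [0, 36, 40]
R3 ← R3 − (6)·R2: [0, 0, 40]
3 pivots among 3 columns.
Every column is a pivot column, so the columns are linearly independent.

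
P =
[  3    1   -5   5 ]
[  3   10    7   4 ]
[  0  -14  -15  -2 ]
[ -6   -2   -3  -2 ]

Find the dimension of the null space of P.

0

Row reduce to echelon form.
R2 ← R2 − R1: [0, 9, 12, -1]
R4 ← R4 + (2)·R1: [0, 0, -13, 8]
R3 ← R3 + (14/9)·R2: [0, 0, 11/3, -32/9]
R4 ← R4 + (39/11)·R3: [0, 0, 0, -152/33]
4 nonzero rows, so rank(P) = 4.
P has 4 columns; by rank–nullity, nullity = 4 − 4 = 0.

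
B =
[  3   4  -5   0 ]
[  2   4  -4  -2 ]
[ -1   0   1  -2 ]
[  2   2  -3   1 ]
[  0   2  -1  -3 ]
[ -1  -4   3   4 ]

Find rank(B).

Row reduce to echelon form.
R2 ← R2 − (2/3)·R1: [0, 4/3, -2/3, -2]
R3 ← R3 + (1/3)·R1: [0, 4/3, -2/3, -2]
R4 ← R4 − (2/3)·R1: [0, -2/3, 1/3, 1]
R6 ← R6 + (1/3)·R1: [0, -8/3, 4/3, 4]
R3 ← R3 − R2: [0, 0, 0, 0]
R4 ← R4 + (1/2)·R2: [0, 0, 0, 0]
R5 ← R5 − (3/2)·R2: [0, 0, 0, 0]
R6 ← R6 + (2)·R2: [0, 0, 0, 0]
Echelon form has 2 nonzero rows, so rank(B) = 2.

2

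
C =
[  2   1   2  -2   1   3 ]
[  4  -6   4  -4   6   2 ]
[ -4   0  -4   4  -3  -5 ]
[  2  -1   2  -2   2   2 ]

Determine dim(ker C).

4

Row reduce to echelon form.
R2 ← R2 − (2)·R1: [0, -8, 0, 0, 4, -4]
R3 ← R3 + (2)·R1: [0, 2, 0, 0, -1, 1]
R4 ← R4 − R1: [0, -2, 0, 0, 1, -1]
R3 ← R3 + (1/4)·R2: [0, 0, 0, 0, 0, 0]
R4 ← R4 − (1/4)·R2: [0, 0, 0, 0, 0, 0]
2 nonzero rows, so rank(C) = 2.
C has 6 columns; by rank–nullity, nullity = 6 − 2 = 4.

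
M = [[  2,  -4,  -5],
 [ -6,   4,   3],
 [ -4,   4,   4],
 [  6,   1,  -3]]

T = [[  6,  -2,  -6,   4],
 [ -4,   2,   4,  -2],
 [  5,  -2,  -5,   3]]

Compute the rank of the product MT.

First compute MT:
[[  3,  -2,  -3,   1],
 [-37,  14,  37, -23],
 [-20,   8,  20, -12],
 [ 17,  -4, -17,  13]]
Now row reduce the product.
R2 ← R2 + (37/3)·R1: [0, -32/3, 0, -32/3]
R3 ← R3 + (20/3)·R1: [0, -16/3, 0, -16/3]
R4 ← R4 − (17/3)·R1: [0, 22/3, 0, 22/3]
R3 ← R3 − (1/2)·R2: [0, 0, 0, 0]
R4 ← R4 + (11/16)·R2: [0, 0, 0, 0]
2 nonzero rows, so rank(MT) = 2.

2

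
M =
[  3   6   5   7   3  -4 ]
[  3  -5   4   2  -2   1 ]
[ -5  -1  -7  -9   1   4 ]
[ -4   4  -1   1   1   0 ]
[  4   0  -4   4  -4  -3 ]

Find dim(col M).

Row reduce to echelon form.
R2 ← R2 − R1: [0, -11, -1, -5, -5, 5]
R3 ← R3 + (5/3)·R1: [0, 9, 4/3, 8/3, 6, -8/3]
R4 ← R4 + (4/3)·R1: [0, 12, 17/3, 31/3, 5, -16/3]
R5 ← R5 − (4/3)·R1: [0, -8, -32/3, -16/3, -8, 7/3]
R3 ← R3 + (9/11)·R2: [0, 0, 17/33, -47/33, 21/11, 47/33]
R4 ← R4 + (12/11)·R2: [0, 0, 151/33, 161/33, -5/11, 4/33]
R5 ← R5 − (8/11)·R2: [0, 0, -328/33, -56/33, -48/11, -43/33]
R4 ← R4 − (151/17)·R3: [0, 0, 0, 298/17, -296/17, -213/17]
R5 ← R5 + (328/17)·R3: [0, 0, 0, -496/17, 552/17, 445/17]
R5 ← R5 + (248/149)·R4: [0, 0, 0, 0, 520/149, 793/149]
Echelon form has 5 nonzero rows, so rank(M) = 5.
The column space has dimension equal to the rank: 5.

5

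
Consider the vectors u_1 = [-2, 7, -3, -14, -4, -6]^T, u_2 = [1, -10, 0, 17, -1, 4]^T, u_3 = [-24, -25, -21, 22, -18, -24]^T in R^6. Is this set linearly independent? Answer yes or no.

Form the matrix with these vectors as rows and row reduce.
R2 ← R2 + (1/2)·R1: [0, -13/2, -3/2, 10, -3, 1]
R3 ← R3 − (12)·R1: [0, -109, 15, 190, 30, 48]
R3 ← R3 − (218/13)·R2: [0, 0, 522/13, 290/13, 1044/13, 406/13]
3 nonzero rows, so the 3 vectors span a space of dimension 3.
Since 3 = 3, the vectors are linearly independent.

yes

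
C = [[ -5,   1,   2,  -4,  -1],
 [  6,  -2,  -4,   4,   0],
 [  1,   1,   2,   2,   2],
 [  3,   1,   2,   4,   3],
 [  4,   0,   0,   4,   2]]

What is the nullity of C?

3

Row reduce to echelon form.
R2 ← R2 + (6/5)·R1: [0, -4/5, -8/5, -4/5, -6/5]
R3 ← R3 + (1/5)·R1: [0, 6/5, 12/5, 6/5, 9/5]
R4 ← R4 + (3/5)·R1: [0, 8/5, 16/5, 8/5, 12/5]
R5 ← R5 + (4/5)·R1: [0, 4/5, 8/5, 4/5, 6/5]
R3 ← R3 + (3/2)·R2: [0, 0, 0, 0, 0]
R4 ← R4 + (2)·R2: [0, 0, 0, 0, 0]
R5 ← R5 + R2: [0, 0, 0, 0, 0]
2 nonzero rows, so rank(C) = 2.
C has 5 columns; by rank–nullity, nullity = 5 − 2 = 3.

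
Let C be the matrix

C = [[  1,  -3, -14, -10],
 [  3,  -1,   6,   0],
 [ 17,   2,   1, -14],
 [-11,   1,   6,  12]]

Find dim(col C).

4

Row reduce to echelon form.
R2 ← R2 − (3)·R1: [0, 8, 48, 30]
R3 ← R3 − (17)·R1: [0, 53, 239, 156]
R4 ← R4 + (11)·R1: [0, -32, -148, -98]
R3 ← R3 − (53/8)·R2: [0, 0, -79, -171/4]
R4 ← R4 + (4)·R2: [0, 0, 44, 22]
R4 ← R4 + (44/79)·R3: [0, 0, 0, -143/79]
Echelon form has 4 nonzero rows, so rank(C) = 4.
The column space has dimension equal to the rank: 4.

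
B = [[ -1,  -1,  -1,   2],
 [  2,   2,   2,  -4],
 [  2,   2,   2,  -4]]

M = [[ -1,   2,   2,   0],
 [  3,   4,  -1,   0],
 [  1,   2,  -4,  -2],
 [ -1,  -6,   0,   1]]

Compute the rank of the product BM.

First compute BM:
[[ -5, -20,   3,   4],
 [ 10,  40,  -6,  -8],
 [ 10,  40,  -6,  -8]]
Now row reduce the product.
R2 ← R2 + (2)·R1: [0, 0, 0, 0]
R3 ← R3 + (2)·R1: [0, 0, 0, 0]
1 nonzero row, so rank(BM) = 1.

1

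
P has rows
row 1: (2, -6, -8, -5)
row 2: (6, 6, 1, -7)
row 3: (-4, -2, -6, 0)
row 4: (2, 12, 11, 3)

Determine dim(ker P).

0

Row reduce to echelon form.
R2 ← R2 − (3)·R1: [0, 24, 25, 8]
R3 ← R3 + (2)·R1: [0, -14, -22, -10]
R4 ← R4 − R1: [0, 18, 19, 8]
R3 ← R3 + (7/12)·R2: [0, 0, -89/12, -16/3]
R4 ← R4 − (3/4)·R2: [0, 0, 1/4, 2]
R4 ← R4 + (3/89)·R3: [0, 0, 0, 162/89]
4 nonzero rows, so rank(P) = 4.
P has 4 columns; by rank–nullity, nullity = 4 − 4 = 0.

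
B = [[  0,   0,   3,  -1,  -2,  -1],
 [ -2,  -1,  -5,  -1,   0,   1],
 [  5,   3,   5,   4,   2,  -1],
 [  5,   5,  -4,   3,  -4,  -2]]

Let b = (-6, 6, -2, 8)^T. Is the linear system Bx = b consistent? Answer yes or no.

Row reduce the augmented matrix [B | b].
Swap R1 ↔ R2
R3 ← R3 + (5/2)·R1: [0, 1/2, -15/2, 3/2, 2, 3/2, 13]
R4 ← R4 + (5/2)·R1: [0, 5/2, -33/2, 1/2, -4, 1/2, 23]
Swap R2 ↔ R3
R4 ← R4 − (5)·R2: [0, 0, 21, -7, -14, -7, -42]
R4 ← R4 − (7)·R3: [0, 0, 0, 0, 0, 0, 0]
The echelon form has 3 nonzero rows, and every pivot lies in the first 6 columns, so rank(B) = rank([B|b]) = 3.
The system is consistent.

yes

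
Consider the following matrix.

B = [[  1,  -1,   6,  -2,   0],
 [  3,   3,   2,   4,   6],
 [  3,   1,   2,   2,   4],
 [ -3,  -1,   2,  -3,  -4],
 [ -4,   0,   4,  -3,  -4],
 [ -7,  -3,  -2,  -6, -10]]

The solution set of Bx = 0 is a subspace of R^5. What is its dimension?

Row reduce to echelon form.
R2 ← R2 − (3)·R1: [0, 6, -16, 10, 6]
R3 ← R3 − (3)·R1: [0, 4, -16, 8, 4]
R4 ← R4 + (3)·R1: [0, -4, 20, -9, -4]
R5 ← R5 + (4)·R1: [0, -4, 28, -11, -4]
R6 ← R6 + (7)·R1: [0, -10, 40, -20, -10]
R3 ← R3 − (2/3)·R2: [0, 0, -16/3, 4/3, 0]
R4 ← R4 + (2/3)·R2: [0, 0, 28/3, -7/3, 0]
R5 ← R5 + (2/3)·R2: [0, 0, 52/3, -13/3, 0]
R6 ← R6 + (5/3)·R2: [0, 0, 40/3, -10/3, 0]
R4 ← R4 + (7/4)·R3: [0, 0, 0, 0, 0]
R5 ← R5 + (13/4)·R3: [0, 0, 0, 0, 0]
R6 ← R6 + (5/2)·R3: [0, 0, 0, 0, 0]
3 nonzero rows, so rank(B) = 3.
B has 5 columns; by rank–nullity, nullity = 5 − 3 = 2.

2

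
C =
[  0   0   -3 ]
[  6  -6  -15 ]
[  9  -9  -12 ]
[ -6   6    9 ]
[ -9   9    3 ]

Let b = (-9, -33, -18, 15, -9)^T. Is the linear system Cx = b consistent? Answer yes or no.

yes

Row reduce the augmented matrix [C | b].
Swap R1 ↔ R2
R3 ← R3 − (3/2)·R1: [0, 0, 21/2, 63/2]
R4 ← R4 + R1: [0, 0, -6, -18]
R5 ← R5 + (3/2)·R1: [0, 0, -39/2, -117/2]
R3 ← R3 + (7/2)·R2: [0, 0, 0, 0]
R4 ← R4 − (2)·R2: [0, 0, 0, 0]
R5 ← R5 − (13/2)·R2: [0, 0, 0, 0]
The echelon form has 2 nonzero rows, and every pivot lies in the first 3 columns, so rank(C) = rank([C|b]) = 2.
The system is consistent.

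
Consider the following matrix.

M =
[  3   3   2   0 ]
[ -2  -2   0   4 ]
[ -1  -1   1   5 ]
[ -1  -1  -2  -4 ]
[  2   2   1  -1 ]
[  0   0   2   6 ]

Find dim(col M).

Row reduce to echelon form.
R2 ← R2 + (2/3)·R1: [0, 0, 4/3, 4]
R3 ← R3 + (1/3)·R1: [0, 0, 5/3, 5]
R4 ← R4 + (1/3)·R1: [0, 0, -4/3, -4]
R5 ← R5 − (2/3)·R1: [0, 0, -1/3, -1]
R3 ← R3 − (5/4)·R2: [0, 0, 0, 0]
R4 ← R4 + R2: [0, 0, 0, 0]
R5 ← R5 + (1/4)·R2: [0, 0, 0, 0]
R6 ← R6 − (3/2)·R2: [0, 0, 0, 0]
Echelon form has 2 nonzero rows, so rank(M) = 2.
The column space has dimension equal to the rank: 2.

2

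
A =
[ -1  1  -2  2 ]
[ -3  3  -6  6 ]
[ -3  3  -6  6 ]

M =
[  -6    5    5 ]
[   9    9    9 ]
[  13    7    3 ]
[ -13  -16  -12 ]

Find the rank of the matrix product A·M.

First compute AM:
[[-37, -42, -26],
 [-111, -126, -78],
 [-111, -126, -78]]
Now row reduce the product.
R2 ← R2 − (3)·R1: [0, 0, 0]
R3 ← R3 − (3)·R1: [0, 0, 0]
1 nonzero row, so rank(AM) = 1.

1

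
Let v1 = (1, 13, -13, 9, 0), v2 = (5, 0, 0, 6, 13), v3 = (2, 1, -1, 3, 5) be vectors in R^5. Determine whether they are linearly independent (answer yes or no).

no

Form the matrix with these vectors as rows and row reduce.
R2 ← R2 − (5)·R1: [0, -65, 65, -39, 13]
R3 ← R3 − (2)·R1: [0, -25, 25, -15, 5]
R3 ← R3 − (5/13)·R2: [0, 0, 0, 0, 0]
2 nonzero rows, so the 3 vectors span a space of dimension 2.
Since 2 < 3, the vectors are linearly dependent.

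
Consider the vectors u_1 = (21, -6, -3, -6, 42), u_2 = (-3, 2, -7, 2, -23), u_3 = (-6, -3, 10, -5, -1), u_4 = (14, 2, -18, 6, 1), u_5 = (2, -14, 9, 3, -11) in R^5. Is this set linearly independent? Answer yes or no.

Form the matrix with these vectors as rows and row reduce.
R2 ← R2 + (1/7)·R1: [0, 8/7, -52/7, 8/7, -17]
R3 ← R3 + (2/7)·R1: [0, -33/7, 64/7, -47/7, 11]
R4 ← R4 − (2/3)·R1: [0, 6, -16, 10, -27]
R5 ← R5 − (2/21)·R1: [0, -94/7, 65/7, 25/7, -15]
R3 ← R3 + (33/8)·R2: [0, 0, -43/2, -2, -473/8]
R4 ← R4 − (21/4)·R2: [0, 0, 23, 4, 249/4]
R5 ← R5 + (47/4)·R2: [0, 0, -78, 17, -859/4]
R4 ← R4 + (46/43)·R3: [0, 0, 0, 80/43, -1]
R5 ← R5 − (156/43)·R3: [0, 0, 0, 1043/43, -1/4]
R5 ← R5 − (1043/80)·R4: [0, 0, 0, 0, 1023/80]
5 nonzero rows, so the 5 vectors span a space of dimension 5.
Since 5 = 5, the vectors are linearly independent.

yes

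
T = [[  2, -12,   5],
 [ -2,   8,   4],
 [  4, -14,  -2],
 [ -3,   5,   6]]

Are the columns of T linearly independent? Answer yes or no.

yes

Row reduce T to echelon form.
R2 ← R2 + R1: [0, -4, 9]
R3 ← R3 − (2)·R1: [0, 10, -12]
R4 ← R4 + (3/2)·R1: [0, -13, 27/2]
R3 ← R3 + (5/2)·R2: [0, 0, 21/2]
R4 ← R4 − (13/4)·R2: [0, 0, -63/4]
R4 ← R4 + (3/2)·R3: [0, 0, 0]
3 pivots among 3 columns.
Every column is a pivot column, so the columns are linearly independent.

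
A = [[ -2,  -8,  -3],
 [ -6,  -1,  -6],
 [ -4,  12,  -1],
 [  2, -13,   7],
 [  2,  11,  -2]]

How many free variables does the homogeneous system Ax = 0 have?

Row reduce to echelon form.
R2 ← R2 − (3)·R1: [0, 23, 3]
R3 ← R3 − (2)·R1: [0, 28, 5]
R4 ← R4 + R1: [0, -21, 4]
R5 ← R5 + R1: [0, 3, -5]
R3 ← R3 − (28/23)·R2: [0, 0, 31/23]
R4 ← R4 + (21/23)·R2: [0, 0, 155/23]
R5 ← R5 − (3/23)·R2: [0, 0, -124/23]
R4 ← R4 − (5)·R3: [0, 0, 0]
R5 ← R5 + (4)·R3: [0, 0, 0]
3 nonzero rows, so rank(A) = 3.
A has 3 columns; by rank–nullity, nullity = 3 − 3 = 0.

0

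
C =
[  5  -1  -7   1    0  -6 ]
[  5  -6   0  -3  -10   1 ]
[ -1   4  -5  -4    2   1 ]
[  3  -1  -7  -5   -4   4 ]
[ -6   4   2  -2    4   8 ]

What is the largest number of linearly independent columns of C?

4

Row reduce to echelon form.
R2 ← R2 − R1: [0, -5, 7, -4, -10, 7]
R3 ← R3 + (1/5)·R1: [0, 19/5, -32/5, -19/5, 2, -1/5]
R4 ← R4 − (3/5)·R1: [0, -2/5, -14/5, -28/5, -4, 38/5]
R5 ← R5 + (6/5)·R1: [0, 14/5, -32/5, -4/5, 4, 4/5]
R3 ← R3 + (19/25)·R2: [0, 0, -27/25, -171/25, -28/5, 128/25]
R4 ← R4 − (2/25)·R2: [0, 0, -84/25, -132/25, -16/5, 176/25]
R5 ← R5 + (14/25)·R2: [0, 0, -62/25, -76/25, -8/5, 118/25]
R4 ← R4 − (28/9)·R3: [0, 0, 0, 16, 128/9, -80/9]
R5 ← R5 − (62/27)·R3: [0, 0, 0, 38/3, 304/27, -190/27]
R5 ← R5 − (19/24)·R4: [0, 0, 0, 0, 0, 0]
Echelon form has 4 nonzero rows, so rank(C) = 4.
The rank gives the maximum number of linearly independent columns: 4.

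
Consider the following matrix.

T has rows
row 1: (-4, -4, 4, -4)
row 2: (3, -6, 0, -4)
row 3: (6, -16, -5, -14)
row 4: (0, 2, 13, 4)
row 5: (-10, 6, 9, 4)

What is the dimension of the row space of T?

Row reduce to echelon form.
R2 ← R2 + (3/4)·R1: [0, -9, 3, -7]
R3 ← R3 + (3/2)·R1: [0, -22, 1, -20]
R5 ← R5 − (5/2)·R1: [0, 16, -1, 14]
R3 ← R3 − (22/9)·R2: [0, 0, -19/3, -26/9]
R4 ← R4 + (2/9)·R2: [0, 0, 41/3, 22/9]
R5 ← R5 + (16/9)·R2: [0, 0, 13/3, 14/9]
R4 ← R4 + (41/19)·R3: [0, 0, 0, -72/19]
R5 ← R5 + (13/19)·R3: [0, 0, 0, -8/19]
R5 ← R5 − (1/9)·R4: [0, 0, 0, 0]
Echelon form has 4 nonzero rows, so rank(T) = 4.
The row space has dimension equal to the rank: 4.

4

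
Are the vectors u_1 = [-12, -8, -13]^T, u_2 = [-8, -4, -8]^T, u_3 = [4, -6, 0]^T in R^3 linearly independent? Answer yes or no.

no

Form the matrix with these vectors as rows and row reduce.
R2 ← R2 − (2/3)·R1: [0, 4/3, 2/3]
R3 ← R3 + (1/3)·R1: [0, -26/3, -13/3]
R3 ← R3 + (13/2)·R2: [0, 0, 0]
2 nonzero rows, so the 3 vectors span a space of dimension 2.
Since 2 < 3, the vectors are linearly dependent.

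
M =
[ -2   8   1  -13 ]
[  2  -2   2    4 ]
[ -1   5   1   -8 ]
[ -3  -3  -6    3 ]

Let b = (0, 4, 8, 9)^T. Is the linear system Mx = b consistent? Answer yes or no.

no

Row reduce the augmented matrix [M | b].
R2 ← R2 + R1: [0, 6, 3, -9, 4]
R3 ← R3 − (1/2)·R1: [0, 1, 1/2, -3/2, 8]
R4 ← R4 − (3/2)·R1: [0, -15, -15/2, 45/2, 9]
R3 ← R3 − (1/6)·R2: [0, 0, 0, 0, 22/3]
R4 ← R4 + (5/2)·R2: [0, 0, 0, 0, 19]
R4 ← R4 − (57/22)·R3: [0, 0, 0, 0, 0]
The echelon form has 3 nonzero rows; the last pivot sits in the augmented column, so rank(M) = 2 but rank([M|b]) = 3.
Since the ranks differ, the system is inconsistent.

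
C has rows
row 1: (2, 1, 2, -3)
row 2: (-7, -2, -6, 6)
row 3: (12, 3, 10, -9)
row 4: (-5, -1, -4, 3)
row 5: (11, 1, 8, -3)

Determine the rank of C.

Row reduce to echelon form.
R2 ← R2 + (7/2)·R1: [0, 3/2, 1, -9/2]
R3 ← R3 − (6)·R1: [0, -3, -2, 9]
R4 ← R4 + (5/2)·R1: [0, 3/2, 1, -9/2]
R5 ← R5 − (11/2)·R1: [0, -9/2, -3, 27/2]
R3 ← R3 + (2)·R2: [0, 0, 0, 0]
R4 ← R4 − R2: [0, 0, 0, 0]
R5 ← R5 + (3)·R2: [0, 0, 0, 0]
Echelon form has 2 nonzero rows, so rank(C) = 2.

2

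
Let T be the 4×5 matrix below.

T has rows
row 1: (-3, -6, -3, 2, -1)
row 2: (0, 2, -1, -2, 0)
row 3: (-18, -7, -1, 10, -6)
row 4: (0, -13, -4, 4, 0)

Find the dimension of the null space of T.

Row reduce to echelon form.
R3 ← R3 − (6)·R1: [0, 29, 17, -2, 0]
R3 ← R3 − (29/2)·R2: [0, 0, 63/2, 27, 0]
R4 ← R4 + (13/2)·R2: [0, 0, -21/2, -9, 0]
R4 ← R4 + (1/3)·R3: [0, 0, 0, 0, 0]
3 nonzero rows, so rank(T) = 3.
T has 5 columns; by rank–nullity, nullity = 5 − 3 = 2.

2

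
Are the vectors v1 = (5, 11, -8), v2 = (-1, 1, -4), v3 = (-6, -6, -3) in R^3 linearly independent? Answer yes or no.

no

Form the matrix with these vectors as rows and row reduce.
R2 ← R2 + (1/5)·R1: [0, 16/5, -28/5]
R3 ← R3 + (6/5)·R1: [0, 36/5, -63/5]
R3 ← R3 − (9/4)·R2: [0, 0, 0]
2 nonzero rows, so the 3 vectors span a space of dimension 2.
Since 2 < 3, the vectors are linearly dependent.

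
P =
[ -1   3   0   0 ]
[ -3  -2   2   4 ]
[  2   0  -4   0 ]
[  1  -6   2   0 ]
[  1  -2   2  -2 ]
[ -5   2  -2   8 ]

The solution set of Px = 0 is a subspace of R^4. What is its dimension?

Row reduce to echelon form.
R2 ← R2 − (3)·R1: [0, -11, 2, 4]
R3 ← R3 + (2)·R1: [0, 6, -4, 0]
R4 ← R4 + R1: [0, -3, 2, 0]
R5 ← R5 + R1: [0, 1, 2, -2]
R6 ← R6 − (5)·R1: [0, -13, -2, 8]
R3 ← R3 + (6/11)·R2: [0, 0, -32/11, 24/11]
R4 ← R4 − (3/11)·R2: [0, 0, 16/11, -12/11]
R5 ← R5 + (1/11)·R2: [0, 0, 24/11, -18/11]
R6 ← R6 − (13/11)·R2: [0, 0, -48/11, 36/11]
R4 ← R4 + (1/2)·R3: [0, 0, 0, 0]
R5 ← R5 + (3/4)·R3: [0, 0, 0, 0]
R6 ← R6 − (3/2)·R3: [0, 0, 0, 0]
3 nonzero rows, so rank(P) = 3.
P has 4 columns; by rank–nullity, nullity = 4 − 3 = 1.

1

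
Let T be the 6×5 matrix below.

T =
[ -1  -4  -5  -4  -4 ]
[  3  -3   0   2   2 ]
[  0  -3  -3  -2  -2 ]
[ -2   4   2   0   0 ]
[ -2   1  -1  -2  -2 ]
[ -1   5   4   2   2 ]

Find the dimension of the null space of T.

Row reduce to echelon form.
R2 ← R2 + (3)·R1: [0, -15, -15, -10, -10]
R4 ← R4 − (2)·R1: [0, 12, 12, 8, 8]
R5 ← R5 − (2)·R1: [0, 9, 9, 6, 6]
R6 ← R6 − R1: [0, 9, 9, 6, 6]
R3 ← R3 − (1/5)·R2: [0, 0, 0, 0, 0]
R4 ← R4 + (4/5)·R2: [0, 0, 0, 0, 0]
R5 ← R5 + (3/5)·R2: [0, 0, 0, 0, 0]
R6 ← R6 + (3/5)·R2: [0, 0, 0, 0, 0]
2 nonzero rows, so rank(T) = 2.
T has 5 columns; by rank–nullity, nullity = 5 − 2 = 3.

3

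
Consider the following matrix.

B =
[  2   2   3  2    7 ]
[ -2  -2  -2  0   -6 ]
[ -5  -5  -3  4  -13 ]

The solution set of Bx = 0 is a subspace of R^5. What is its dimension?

Row reduce to echelon form.
R2 ← R2 + R1: [0, 0, 1, 2, 1]
R3 ← R3 + (5/2)·R1: [0, 0, 9/2, 9, 9/2]
R3 ← R3 − (9/2)·R2: [0, 0, 0, 0, 0]
2 nonzero rows, so rank(B) = 2.
B has 5 columns; by rank–nullity, nullity = 5 − 2 = 3.

3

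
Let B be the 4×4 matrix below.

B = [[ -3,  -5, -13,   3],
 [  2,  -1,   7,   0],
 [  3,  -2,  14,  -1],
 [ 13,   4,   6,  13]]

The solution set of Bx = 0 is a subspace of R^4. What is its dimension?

0

Row reduce to echelon form.
R2 ← R2 + (2/3)·R1: [0, -13/3, -5/3, 2]
R3 ← R3 + R1: [0, -7, 1, 2]
R4 ← R4 + (13/3)·R1: [0, -53/3, -151/3, 26]
R3 ← R3 − (21/13)·R2: [0, 0, 48/13, -16/13]
R4 ← R4 − (53/13)·R2: [0, 0, -566/13, 232/13]
R4 ← R4 + (283/24)·R3: [0, 0, 0, 10/3]
4 nonzero rows, so rank(B) = 4.
B has 4 columns; by rank–nullity, nullity = 4 − 4 = 0.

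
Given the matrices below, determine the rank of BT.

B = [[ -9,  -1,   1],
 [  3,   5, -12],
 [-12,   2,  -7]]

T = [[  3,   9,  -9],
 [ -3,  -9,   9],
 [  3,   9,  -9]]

First compute BT:
[[-21, -63,  63],
 [-42, -126, 126],
 [-63, -189, 189]]
Now row reduce the product.
R2 ← R2 − (2)·R1: [0, 0, 0]
R3 ← R3 − (3)·R1: [0, 0, 0]
1 nonzero row, so rank(BT) = 1.

1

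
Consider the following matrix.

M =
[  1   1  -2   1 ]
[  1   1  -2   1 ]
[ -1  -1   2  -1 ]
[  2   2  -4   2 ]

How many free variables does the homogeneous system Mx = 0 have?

3

Row reduce to echelon form.
R2 ← R2 − R1: [0, 0, 0, 0]
R3 ← R3 + R1: [0, 0, 0, 0]
R4 ← R4 − (2)·R1: [0, 0, 0, 0]
1 nonzero row, so rank(M) = 1.
M has 4 columns; by rank–nullity, nullity = 4 − 1 = 3.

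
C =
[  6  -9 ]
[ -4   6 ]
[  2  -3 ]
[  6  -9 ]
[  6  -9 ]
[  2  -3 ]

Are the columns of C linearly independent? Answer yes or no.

no

Row reduce C to echelon form.
R2 ← R2 + (2/3)·R1: [0, 0]
R3 ← R3 − (1/3)·R1: [0, 0]
R4 ← R4 − R1: [0, 0]
R5 ← R5 − R1: [0, 0]
R6 ← R6 − (1/3)·R1: [0, 0]
1 pivot among 2 columns.
Only 1 < 2 pivot columns, so the columns are linearly dependent.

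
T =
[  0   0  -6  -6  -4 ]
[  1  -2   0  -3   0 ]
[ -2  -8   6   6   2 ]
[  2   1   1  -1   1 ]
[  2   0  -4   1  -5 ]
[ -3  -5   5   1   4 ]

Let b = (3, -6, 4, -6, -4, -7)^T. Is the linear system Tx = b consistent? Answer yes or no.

Row reduce the augmented matrix [T | b].
Swap R1 ↔ R2
R3 ← R3 + (2)·R1: [0, -12, 6, 0, 2, -8]
R4 ← R4 − (2)·R1: [0, 5, 1, 5, 1, 6]
R5 ← R5 − (2)·R1: [0, 4, -4, 7, -5, 8]
R6 ← R6 + (3)·R1: [0, -11, 5, -8, 4, -25]
Swap R2 ↔ R3
R4 ← R4 + (5/12)·R2: [0, 0, 7/2, 5, 11/6, 8/3]
R5 ← R5 + (1/3)·R2: [0, 0, -2, 7, -13/3, 16/3]
R6 ← R6 − (11/12)·R2: [0, 0, -1/2, -8, 13/6, -53/3]
R4 ← R4 + (7/12)·R3: [0, 0, 0, 3/2, -1/2, 53/12]
R5 ← R5 − (1/3)·R3: [0, 0, 0, 9, -3, 13/3]
R6 ← R6 − (1/12)·R3: [0, 0, 0, -15/2, 5/2, -215/12]
R5 ← R5 − (6)·R4: [0, 0, 0, 0, 0, -133/6]
R6 ← R6 + (5)·R4: [0, 0, 0, 0, 0, 25/6]
R6 ← R6 + (25/133)·R5: [0, 0, 0, 0, 0, 0]
The echelon form has 5 nonzero rows; the last pivot sits in the augmented column, so rank(T) = 4 but rank([T|b]) = 5.
Since the ranks differ, the system is inconsistent.

no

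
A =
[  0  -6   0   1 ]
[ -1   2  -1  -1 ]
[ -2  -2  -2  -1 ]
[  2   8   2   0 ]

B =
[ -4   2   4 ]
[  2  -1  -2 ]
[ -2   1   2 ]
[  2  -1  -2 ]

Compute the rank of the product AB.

1

First compute AB:
[[-10,   5,  10],
 [  8,  -4,  -8],
 [  6,  -3,  -6],
 [  4,  -2,  -4]]
Now row reduce the product.
R2 ← R2 + (4/5)·R1: [0, 0, 0]
R3 ← R3 + (3/5)·R1: [0, 0, 0]
R4 ← R4 + (2/5)·R1: [0, 0, 0]
1 nonzero row, so rank(AB) = 1.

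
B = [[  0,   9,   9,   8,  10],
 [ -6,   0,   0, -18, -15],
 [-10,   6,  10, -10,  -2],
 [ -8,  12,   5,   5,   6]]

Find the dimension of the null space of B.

Row reduce to echelon form.
Swap R1 ↔ R2
R3 ← R3 − (5/3)·R1: [0, 6, 10, 20, 23]
R4 ← R4 − (4/3)·R1: [0, 12, 5, 29, 26]
R3 ← R3 − (2/3)·R2: [0, 0, 4, 44/3, 49/3]
R4 ← R4 − (4/3)·R2: [0, 0, -7, 55/3, 38/3]
R4 ← R4 + (7/4)·R3: [0, 0, 0, 44, 165/4]
4 nonzero rows, so rank(B) = 4.
B has 5 columns; by rank–nullity, nullity = 5 − 4 = 1.

1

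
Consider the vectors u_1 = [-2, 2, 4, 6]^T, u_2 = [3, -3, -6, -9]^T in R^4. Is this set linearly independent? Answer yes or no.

Form the matrix with these vectors as rows and row reduce.
R2 ← R2 + (3/2)·R1: [0, 0, 0, 0]
1 nonzero row, so the 2 vectors span a space of dimension 1.
Since 1 < 2, the vectors are linearly dependent.

no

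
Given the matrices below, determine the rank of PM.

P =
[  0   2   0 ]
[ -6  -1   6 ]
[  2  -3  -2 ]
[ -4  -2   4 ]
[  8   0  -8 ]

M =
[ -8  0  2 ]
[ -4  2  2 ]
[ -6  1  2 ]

2

First compute PM:
[[ -8,   4,   4],
 [ 16,   4,  -2],
 [  8,  -8,  -6],
 [ 16,   0,  -4],
 [-16,  -8,   0]]
Now row reduce the product.
R2 ← R2 + (2)·R1: [0, 12, 6]
R3 ← R3 + R1: [0, -4, -2]
R4 ← R4 + (2)·R1: [0, 8, 4]
R5 ← R5 − (2)·R1: [0, -16, -8]
R3 ← R3 + (1/3)·R2: [0, 0, 0]
R4 ← R4 − (2/3)·R2: [0, 0, 0]
R5 ← R5 + (4/3)·R2: [0, 0, 0]
2 nonzero rows, so rank(PM) = 2.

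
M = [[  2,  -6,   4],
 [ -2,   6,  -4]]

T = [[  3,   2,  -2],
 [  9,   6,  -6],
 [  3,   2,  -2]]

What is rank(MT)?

First compute MT:
[[-36, -24,  24],
 [ 36,  24, -24]]
Now row reduce the product.
R2 ← R2 + R1: [0, 0, 0]
1 nonzero row, so rank(MT) = 1.

1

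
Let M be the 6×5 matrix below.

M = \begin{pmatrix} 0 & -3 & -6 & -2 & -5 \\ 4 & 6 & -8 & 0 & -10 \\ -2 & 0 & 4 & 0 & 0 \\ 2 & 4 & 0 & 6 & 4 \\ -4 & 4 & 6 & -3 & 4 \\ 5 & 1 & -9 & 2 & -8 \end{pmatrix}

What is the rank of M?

5

Row reduce to echelon form.
Swap R1 ↔ R2
R3 ← R3 + (1/2)·R1: [0, 3, 0, 0, -5]
R4 ← R4 − (1/2)·R1: [0, 1, 4, 6, 9]
R5 ← R5 + R1: [0, 10, -2, -3, -6]
R6 ← R6 − (5/4)·R1: [0, -13/2, 1, 2, 9/2]
R3 ← R3 + R2: [0, 0, -6, -2, -10]
R4 ← R4 + (1/3)·R2: [0, 0, 2, 16/3, 22/3]
R5 ← R5 + (10/3)·R2: [0, 0, -22, -29/3, -68/3]
R6 ← R6 − (13/6)·R2: [0, 0, 14, 19/3, 46/3]
R4 ← R4 + (1/3)·R3: [0, 0, 0, 14/3, 4]
R5 ← R5 − (11/3)·R3: [0, 0, 0, -7/3, 14]
R6 ← R6 + (7/3)·R3: [0, 0, 0, 5/3, -8]
R5 ← R5 + (1/2)·R4: [0, 0, 0, 0, 16]
R6 ← R6 − (5/14)·R4: [0, 0, 0, 0, -66/7]
R6 ← R6 + (33/56)·R5: [0, 0, 0, 0, 0]
Echelon form has 5 nonzero rows, so rank(M) = 5.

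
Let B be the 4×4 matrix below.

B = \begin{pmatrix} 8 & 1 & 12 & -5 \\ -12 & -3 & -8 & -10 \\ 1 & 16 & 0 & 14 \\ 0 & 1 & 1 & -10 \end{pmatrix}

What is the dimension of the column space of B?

4

Row reduce to echelon form.
R2 ← R2 + (3/2)·R1: [0, -3/2, 10, -35/2]
R3 ← R3 − (1/8)·R1: [0, 127/8, -3/2, 117/8]
R3 ← R3 + (127/12)·R2: [0, 0, 313/3, -2047/12]
R4 ← R4 + (2/3)·R2: [0, 0, 23/3, -65/3]
R4 ← R4 − (23/313)·R3: [0, 0, 0, -11433/1252]
Echelon form has 4 nonzero rows, so rank(B) = 4.
The column space has dimension equal to the rank: 4.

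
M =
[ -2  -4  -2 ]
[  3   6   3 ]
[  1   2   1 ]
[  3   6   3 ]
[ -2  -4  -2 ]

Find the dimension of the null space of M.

Row reduce to echelon form.
R2 ← R2 + (3/2)·R1: [0, 0, 0]
R3 ← R3 + (1/2)·R1: [0, 0, 0]
R4 ← R4 + (3/2)·R1: [0, 0, 0]
R5 ← R5 − R1: [0, 0, 0]
1 nonzero row, so rank(M) = 1.
M has 3 columns; by rank–nullity, nullity = 3 − 1 = 2.

2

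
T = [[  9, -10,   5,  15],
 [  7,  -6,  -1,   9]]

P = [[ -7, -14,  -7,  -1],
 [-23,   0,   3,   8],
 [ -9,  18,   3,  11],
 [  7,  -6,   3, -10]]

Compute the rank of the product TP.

2

First compute TP:
[[227, -126, -33, -184],
 [161, -170, -43, -156]]
Now row reduce the product.
R2 ← R2 − (161/227)·R1: [0, -18304/227, -4448/227, -5788/227]
2 nonzero rows, so rank(TP) = 2.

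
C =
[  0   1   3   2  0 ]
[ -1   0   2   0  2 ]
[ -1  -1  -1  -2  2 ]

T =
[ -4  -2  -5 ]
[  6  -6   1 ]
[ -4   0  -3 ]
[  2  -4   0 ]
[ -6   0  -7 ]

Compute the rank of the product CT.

First compute CT:
[[ -2, -14,  -8],
 [-16,   2, -15],
 [-14,  16,  -7]]
Now row reduce the product.
R2 ← R2 − (8)·R1: [0, 114, 49]
R3 ← R3 − (7)·R1: [0, 114, 49]
R3 ← R3 − R2: [0, 0, 0]
2 nonzero rows, so rank(CT) = 2.

2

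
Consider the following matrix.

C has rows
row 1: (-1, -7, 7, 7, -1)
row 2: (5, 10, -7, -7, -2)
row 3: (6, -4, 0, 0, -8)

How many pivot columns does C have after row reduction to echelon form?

3

Row reduce to echelon form.
R2 ← R2 + (5)·R1: [0, -25, 28, 28, -7]
R3 ← R3 + (6)·R1: [0, -46, 42, 42, -14]
R3 ← R3 − (46/25)·R2: [0, 0, -238/25, -238/25, -28/25]
Echelon form has 3 nonzero rows, so rank(C) = 3.
Each nonzero row contributes one pivot column: 3 pivot columns.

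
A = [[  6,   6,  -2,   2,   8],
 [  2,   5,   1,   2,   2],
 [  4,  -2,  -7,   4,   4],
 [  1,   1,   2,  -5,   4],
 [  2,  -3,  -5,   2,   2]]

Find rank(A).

Row reduce to echelon form.
R2 ← R2 − (1/3)·R1: [0, 3, 5/3, 4/3, -2/3]
R3 ← R3 − (2/3)·R1: [0, -6, -17/3, 8/3, -4/3]
R4 ← R4 − (1/6)·R1: [0, 0, 7/3, -16/3, 8/3]
R5 ← R5 − (1/3)·R1: [0, -5, -13/3, 4/3, -2/3]
R3 ← R3 + (2)·R2: [0, 0, -7/3, 16/3, -8/3]
R5 ← R5 + (5/3)·R2: [0, 0, -14/9, 32/9, -16/9]
R4 ← R4 + R3: [0, 0, 0, 0, 0]
R5 ← R5 − (2/3)·R3: [0, 0, 0, 0, 0]
Echelon form has 3 nonzero rows, so rank(A) = 3.

3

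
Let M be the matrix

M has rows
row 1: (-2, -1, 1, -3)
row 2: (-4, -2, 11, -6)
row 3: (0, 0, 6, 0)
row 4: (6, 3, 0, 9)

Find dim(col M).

2

Row reduce to echelon form.
R2 ← R2 − (2)·R1: [0, 0, 9, 0]
R4 ← R4 + (3)·R1: [0, 0, 3, 0]
R3 ← R3 − (2/3)·R2: [0, 0, 0, 0]
R4 ← R4 − (1/3)·R2: [0, 0, 0, 0]
Echelon form has 2 nonzero rows, so rank(M) = 2.
The column space has dimension equal to the rank: 2.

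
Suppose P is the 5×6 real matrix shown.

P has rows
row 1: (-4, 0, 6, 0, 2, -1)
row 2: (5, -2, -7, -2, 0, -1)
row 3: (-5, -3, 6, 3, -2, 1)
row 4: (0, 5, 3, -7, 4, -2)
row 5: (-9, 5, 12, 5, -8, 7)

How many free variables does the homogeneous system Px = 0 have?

2

Row reduce to echelon form.
R2 ← R2 + (5/4)·R1: [0, -2, 1/2, -2, 5/2, -9/4]
R3 ← R3 − (5/4)·R1: [0, -3, -3/2, 3, -9/2, 9/4]
R5 ← R5 − (9/4)·R1: [0, 5, -3/2, 5, -25/2, 37/4]
R3 ← R3 − (3/2)·R2: [0, 0, -9/4, 6, -33/4, 45/8]
R4 ← R4 + (5/2)·R2: [0, 0, 17/4, -12, 41/4, -61/8]
R5 ← R5 + (5/2)·R2: [0, 0, -1/4, 0, -25/4, 29/8]
R4 ← R4 + (17/9)·R3: [0, 0, 0, -2/3, -16/3, 3]
R5 ← R5 − (1/9)·R3: [0, 0, 0, -2/3, -16/3, 3]
R5 ← R5 − R4: [0, 0, 0, 0, 0, 0]
4 nonzero rows, so rank(P) = 4.
P has 6 columns; by rank–nullity, nullity = 6 − 4 = 2.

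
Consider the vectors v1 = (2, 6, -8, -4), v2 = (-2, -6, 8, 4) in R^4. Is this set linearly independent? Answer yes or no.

no

Form the matrix with these vectors as rows and row reduce.
R2 ← R2 + R1: [0, 0, 0, 0]
1 nonzero row, so the 2 vectors span a space of dimension 1.
Since 1 < 2, the vectors are linearly dependent.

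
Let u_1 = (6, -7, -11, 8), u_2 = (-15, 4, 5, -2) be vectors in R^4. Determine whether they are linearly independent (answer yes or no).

yes

Form the matrix with these vectors as rows and row reduce.
R2 ← R2 + (5/2)·R1: [0, -27/2, -45/2, 18]
2 nonzero rows, so the 2 vectors span a space of dimension 2.
Since 2 = 2, the vectors are linearly independent.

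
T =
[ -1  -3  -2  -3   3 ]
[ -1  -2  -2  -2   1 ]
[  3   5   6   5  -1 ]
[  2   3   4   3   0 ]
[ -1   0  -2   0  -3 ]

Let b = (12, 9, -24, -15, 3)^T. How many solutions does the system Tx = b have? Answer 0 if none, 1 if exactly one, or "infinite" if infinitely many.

infinite

Row reduce the augmented matrix [T | b].
R2 ← R2 − R1: [0, 1, 0, 1, -2, -3]
R3 ← R3 + (3)·R1: [0, -4, 0, -4, 8, 12]
R4 ← R4 + (2)·R1: [0, -3, 0, -3, 6, 9]
R5 ← R5 − R1: [0, 3, 0, 3, -6, -9]
R3 ← R3 + (4)·R2: [0, 0, 0, 0, 0, 0]
R4 ← R4 + (3)·R2: [0, 0, 0, 0, 0, 0]
R5 ← R5 − (3)·R2: [0, 0, 0, 0, 0, 0]
The echelon form has 2 nonzero rows, and every pivot lies in the first 5 columns, so rank(T) = rank([T|b]) = 2.
The system is consistent.
rank = 2 < 5 unknowns, so there are infinitely many solutions.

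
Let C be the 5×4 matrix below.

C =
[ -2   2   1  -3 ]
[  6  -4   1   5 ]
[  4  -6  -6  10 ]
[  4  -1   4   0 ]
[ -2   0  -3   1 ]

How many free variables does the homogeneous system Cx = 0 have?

Row reduce to echelon form.
R2 ← R2 + (3)·R1: [0, 2, 4, -4]
R3 ← R3 + (2)·R1: [0, -2, -4, 4]
R4 ← R4 + (2)·R1: [0, 3, 6, -6]
R5 ← R5 − R1: [0, -2, -4, 4]
R3 ← R3 + R2: [0, 0, 0, 0]
R4 ← R4 − (3/2)·R2: [0, 0, 0, 0]
R5 ← R5 + R2: [0, 0, 0, 0]
2 nonzero rows, so rank(C) = 2.
C has 4 columns; by rank–nullity, nullity = 4 − 2 = 2.

2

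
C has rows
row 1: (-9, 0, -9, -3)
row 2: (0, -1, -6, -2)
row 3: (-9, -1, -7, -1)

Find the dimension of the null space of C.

Row reduce to echelon form.
R3 ← R3 − R1: [0, -1, 2, 2]
R3 ← R3 − R2: [0, 0, 8, 4]
3 nonzero rows, so rank(C) = 3.
C has 4 columns; by rank–nullity, nullity = 4 − 3 = 1.

1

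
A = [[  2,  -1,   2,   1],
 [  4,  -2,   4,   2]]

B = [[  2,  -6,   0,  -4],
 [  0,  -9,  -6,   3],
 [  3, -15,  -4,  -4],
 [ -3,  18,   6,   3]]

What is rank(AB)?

First compute AB:
[[  7, -15,   4, -16],
 [ 14, -30,   8, -32]]
Now row reduce the product.
R2 ← R2 − (2)·R1: [0, 0, 0, 0]
1 nonzero row, so rank(AB) = 1.

1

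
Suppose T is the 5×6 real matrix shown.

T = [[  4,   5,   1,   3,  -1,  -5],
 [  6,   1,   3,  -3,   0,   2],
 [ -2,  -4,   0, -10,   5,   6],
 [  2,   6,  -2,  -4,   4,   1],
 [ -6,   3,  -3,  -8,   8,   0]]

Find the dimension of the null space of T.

1

Row reduce to echelon form.
R2 ← R2 − (3/2)·R1: [0, -13/2, 3/2, -15/2, 3/2, 19/2]
R3 ← R3 + (1/2)·R1: [0, -3/2, 1/2, -17/2, 9/2, 7/2]
R4 ← R4 − (1/2)·R1: [0, 7/2, -5/2, -11/2, 9/2, 7/2]
R5 ← R5 + (3/2)·R1: [0, 21/2, -3/2, -7/2, 13/2, -15/2]
R3 ← R3 − (3/13)·R2: [0, 0, 2/13, -88/13, 54/13, 17/13]
R4 ← R4 + (7/13)·R2: [0, 0, -22/13, -124/13, 69/13, 112/13]
R5 ← R5 + (21/13)·R2: [0, 0, 12/13, -203/13, 116/13, 102/13]
R4 ← R4 + (11)·R3: [0, 0, 0, -84, 51, 23]
R5 ← R5 − (6)·R3: [0, 0, 0, 25, -16, 0]
R5 ← R5 + (25/84)·R4: [0, 0, 0, 0, -23/28, 575/84]
5 nonzero rows, so rank(T) = 5.
T has 6 columns; by rank–nullity, nullity = 6 − 5 = 1.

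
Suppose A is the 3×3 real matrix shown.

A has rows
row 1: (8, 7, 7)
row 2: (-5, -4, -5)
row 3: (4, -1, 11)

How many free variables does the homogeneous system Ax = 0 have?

Row reduce to echelon form.
R2 ← R2 + (5/8)·R1: [0, 3/8, -5/8]
R3 ← R3 − (1/2)·R1: [0, -9/2, 15/2]
R3 ← R3 + (12)·R2: [0, 0, 0]
2 nonzero rows, so rank(A) = 2.
A has 3 columns; by rank–nullity, nullity = 3 − 2 = 1.

1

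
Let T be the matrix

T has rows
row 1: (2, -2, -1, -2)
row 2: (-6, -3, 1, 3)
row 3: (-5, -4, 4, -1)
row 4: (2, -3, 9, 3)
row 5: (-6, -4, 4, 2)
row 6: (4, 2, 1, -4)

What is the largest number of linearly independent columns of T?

4

Row reduce to echelon form.
R2 ← R2 + (3)·R1: [0, -9, -2, -3]
R3 ← R3 + (5/2)·R1: [0, -9, 3/2, -6]
R4 ← R4 − R1: [0, -1, 10, 5]
R5 ← R5 + (3)·R1: [0, -10, 1, -4]
R6 ← R6 − (2)·R1: [0, 6, 3, 0]
R3 ← R3 − R2: [0, 0, 7/2, -3]
R4 ← R4 − (1/9)·R2: [0, 0, 92/9, 16/3]
R5 ← R5 − (10/9)·R2: [0, 0, 29/9, -2/3]
R6 ← R6 + (2/3)·R2: [0, 0, 5/3, -2]
R4 ← R4 − (184/63)·R3: [0, 0, 0, 296/21]
R5 ← R5 − (58/63)·R3: [0, 0, 0, 44/21]
R6 ← R6 − (10/21)·R3: [0, 0, 0, -4/7]
R5 ← R5 − (11/74)·R4: [0, 0, 0, 0]
R6 ← R6 + (3/74)·R4: [0, 0, 0, 0]
Echelon form has 4 nonzero rows, so rank(T) = 4.
The rank gives the maximum number of linearly independent columns: 4.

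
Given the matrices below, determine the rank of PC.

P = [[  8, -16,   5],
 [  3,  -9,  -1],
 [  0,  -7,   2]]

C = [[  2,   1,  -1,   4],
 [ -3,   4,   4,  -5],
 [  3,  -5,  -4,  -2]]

3

First compute PC:
[[ 79, -81, -92, 102],
 [ 30, -28, -35,  59],
 [ 27, -38, -36,  31]]
Now row reduce the product.
R2 ← R2 − (30/79)·R1: [0, 218/79, -5/79, 1601/79]
R3 ← R3 − (27/79)·R1: [0, -815/79, -360/79, -305/79]
R3 ← R3 + (815/218)·R2: [0, 0, -1045/218, 15675/218]
3 nonzero rows, so rank(PC) = 3.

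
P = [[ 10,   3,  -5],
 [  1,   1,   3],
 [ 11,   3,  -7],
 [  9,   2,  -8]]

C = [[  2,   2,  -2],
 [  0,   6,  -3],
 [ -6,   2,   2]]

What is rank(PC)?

2

First compute PC:
[[ 50,  28, -39],
 [-16,  14,   1],
 [ 64,  26, -45],
 [ 66,  14, -40]]
Now row reduce the product.
R2 ← R2 + (8/25)·R1: [0, 574/25, -287/25]
R3 ← R3 − (32/25)·R1: [0, -246/25, 123/25]
R4 ← R4 − (33/25)·R1: [0, -574/25, 287/25]
R3 ← R3 + (3/7)·R2: [0, 0, 0]
R4 ← R4 + R2: [0, 0, 0]
2 nonzero rows, so rank(PC) = 2.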